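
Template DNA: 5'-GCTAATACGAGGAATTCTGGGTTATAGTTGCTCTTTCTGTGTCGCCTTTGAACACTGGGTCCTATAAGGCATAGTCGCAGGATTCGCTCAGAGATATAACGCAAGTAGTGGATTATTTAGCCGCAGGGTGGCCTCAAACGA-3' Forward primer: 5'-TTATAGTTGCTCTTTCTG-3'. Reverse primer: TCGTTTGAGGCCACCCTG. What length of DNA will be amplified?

120 bp

Forward primer TTATAGTTGCTCTTTCTG is found on the top strand at positions 22–39.
Reverse complement of the reverse primer: CAGGGTGGCCTCAAACGA. This occurs on the top strand at positions 124–141.
The product runs from position 22 to position 141, so its length is 141 − 22 + 1 = 120 bp.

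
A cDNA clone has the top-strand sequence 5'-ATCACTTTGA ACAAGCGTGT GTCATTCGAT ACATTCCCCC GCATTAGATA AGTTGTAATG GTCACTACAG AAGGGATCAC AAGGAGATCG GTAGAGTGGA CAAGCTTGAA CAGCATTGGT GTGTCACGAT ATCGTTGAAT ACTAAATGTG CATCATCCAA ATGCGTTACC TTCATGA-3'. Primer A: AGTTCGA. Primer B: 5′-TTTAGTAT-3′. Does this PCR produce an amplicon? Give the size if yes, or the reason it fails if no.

Primer A (AGTTCGA) does not match the top strand, and its reverse complement TCGAACT does not match either.
With no annealing site for primer A, no amplification occurs.

No product — primer A has no binding site in the template.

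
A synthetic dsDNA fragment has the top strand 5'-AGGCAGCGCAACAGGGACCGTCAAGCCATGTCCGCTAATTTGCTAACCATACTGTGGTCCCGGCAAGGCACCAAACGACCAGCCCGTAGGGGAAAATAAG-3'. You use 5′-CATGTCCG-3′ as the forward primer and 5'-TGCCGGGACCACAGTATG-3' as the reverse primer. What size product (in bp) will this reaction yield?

Scanning the template, CATGTCCG occurs at positions 27–34; this primer anneals to the bottom strand there with its 3' end pointing downstream.
The reverse primer's reverse complement is CATACTGTGGTCCCGGCA, which matches the template at positions 48–65.
Product length = (reverse-primer end) − (forward-primer start) + 1 = 65 − 27 + 1 = 39 bp.

39 bp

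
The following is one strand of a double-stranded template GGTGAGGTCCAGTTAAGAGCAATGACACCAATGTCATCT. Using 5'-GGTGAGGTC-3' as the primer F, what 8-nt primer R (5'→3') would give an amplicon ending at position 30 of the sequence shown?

5'-TGGTGTCA-3'

The forward primer binds at positions 1–9; the product's 3' end on the top strand is position 30.
The reverse primer anneals to the top strand over positions 23–30, i.e. to TGACACCA.
Its sequence written 5'→3' is the reverse complement: TGGTGTCA.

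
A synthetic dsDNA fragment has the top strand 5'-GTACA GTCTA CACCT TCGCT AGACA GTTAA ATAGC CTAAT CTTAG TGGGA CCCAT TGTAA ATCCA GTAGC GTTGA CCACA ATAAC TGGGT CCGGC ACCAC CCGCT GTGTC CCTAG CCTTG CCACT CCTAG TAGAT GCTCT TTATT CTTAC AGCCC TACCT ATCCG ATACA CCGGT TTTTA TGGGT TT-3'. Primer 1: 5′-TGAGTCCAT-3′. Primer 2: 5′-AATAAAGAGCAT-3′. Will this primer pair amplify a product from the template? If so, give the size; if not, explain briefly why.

No product — primer 1 has no binding site in the template.

Primer 1 (TGAGTCCAT) does not match the top strand, and its reverse complement ATGGACTCA does not match either.
With no annealing site for primer 1, no amplification occurs.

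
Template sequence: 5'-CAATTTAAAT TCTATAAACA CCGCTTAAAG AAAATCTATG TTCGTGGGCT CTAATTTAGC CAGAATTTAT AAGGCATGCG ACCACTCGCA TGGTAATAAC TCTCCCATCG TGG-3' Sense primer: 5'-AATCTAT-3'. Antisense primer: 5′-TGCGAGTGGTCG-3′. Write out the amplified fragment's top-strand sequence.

5'-AATCTATGTTCGTGGGCTCTAATTTAGCCAGAATTTATAAGGCATGCGACCACTCGCA-3'

The forward primer matches the template at positions 33–39.
Reverse complement of the reverse primer: CGACCACTCGCA. This occurs on the top strand at positions 79–90.
The product is the template from position 33 through 90 (58 bp).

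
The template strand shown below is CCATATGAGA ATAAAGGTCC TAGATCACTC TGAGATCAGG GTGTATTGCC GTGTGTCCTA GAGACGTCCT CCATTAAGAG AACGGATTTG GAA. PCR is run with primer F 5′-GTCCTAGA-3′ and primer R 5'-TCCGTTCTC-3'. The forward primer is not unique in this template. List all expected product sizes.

70 bp, 32 bp

The forward primer GTCCTAGA matches the top strand at positions 17–24, 55–62.
The reverse primer's reverse complement is GAGAACGGA, matching at positions 78–86.
Each forward site pairs with the reverse site to give a product ending at position 86: sizes 70, 32 bp.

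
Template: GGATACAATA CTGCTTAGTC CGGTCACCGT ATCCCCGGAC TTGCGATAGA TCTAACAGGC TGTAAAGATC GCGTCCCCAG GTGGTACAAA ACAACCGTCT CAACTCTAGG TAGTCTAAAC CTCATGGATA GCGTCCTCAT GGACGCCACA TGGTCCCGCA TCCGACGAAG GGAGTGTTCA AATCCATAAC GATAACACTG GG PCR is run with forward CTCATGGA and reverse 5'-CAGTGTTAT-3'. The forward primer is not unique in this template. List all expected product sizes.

80 bp, 65 bp

The forward primer CTCATGGA matches the top strand at positions 121–128, 136–143.
The reverse primer's reverse complement is ATAACACTG, matching at positions 192–200.
Each forward site pairs with the reverse site to give a product ending at position 200: sizes 80, 65 bp.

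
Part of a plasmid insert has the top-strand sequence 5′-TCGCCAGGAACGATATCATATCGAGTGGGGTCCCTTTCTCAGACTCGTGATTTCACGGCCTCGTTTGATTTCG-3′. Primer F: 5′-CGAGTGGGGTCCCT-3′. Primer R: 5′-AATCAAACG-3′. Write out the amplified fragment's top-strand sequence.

Scanning the template, CGAGTGGGGTCCCT occurs at positions 22–35; this primer anneals to the bottom strand there with its 3' end pointing downstream.
Reverse complement of the reverse primer: CGTTTGATT. This occurs on the top strand at positions 62–70.
The product is the template from position 22 through 70 (49 bp).

5'-CGAGTGGGGTCCCTTTCTCAGACTCGTGATTTCACGGCCTCGTTTGATT-3'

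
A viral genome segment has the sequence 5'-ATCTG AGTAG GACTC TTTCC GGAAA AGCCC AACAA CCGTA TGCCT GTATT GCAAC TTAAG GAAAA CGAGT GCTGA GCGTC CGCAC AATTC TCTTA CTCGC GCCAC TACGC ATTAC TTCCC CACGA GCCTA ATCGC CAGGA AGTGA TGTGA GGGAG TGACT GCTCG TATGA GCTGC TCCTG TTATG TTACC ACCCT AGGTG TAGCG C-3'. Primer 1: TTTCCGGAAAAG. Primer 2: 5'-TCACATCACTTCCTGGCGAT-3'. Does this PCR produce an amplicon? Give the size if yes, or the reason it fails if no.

Yes — a 135 bp product.

Primer 1 (TTTCCGGAAAAG) matches the top strand at positions 16–27; it acts as a forward primer.
Primer 2's reverse complement is ATCGCCAGGAAGTGATGTGA, matching the top strand at positions 131–150; it acts as a reverse primer.
The 3' ends face each other across positions 16–150, giving a 135 bp product.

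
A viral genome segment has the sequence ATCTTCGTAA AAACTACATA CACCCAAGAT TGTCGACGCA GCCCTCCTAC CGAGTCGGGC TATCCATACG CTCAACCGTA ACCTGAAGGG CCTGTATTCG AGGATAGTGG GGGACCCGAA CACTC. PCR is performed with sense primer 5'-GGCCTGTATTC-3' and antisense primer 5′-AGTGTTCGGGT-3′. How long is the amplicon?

36 bp

The forward primer matches the template at positions 89–99.
Taking the reverse complement of AGTGTTCGGGT gives ACCCGAACACT, found at positions 114–124 on the template; the primer anneals here to the top strand with its 3' end pointing upstream.
Product length = (reverse-primer end) − (forward-primer start) + 1 = 124 − 89 + 1 = 36 bp.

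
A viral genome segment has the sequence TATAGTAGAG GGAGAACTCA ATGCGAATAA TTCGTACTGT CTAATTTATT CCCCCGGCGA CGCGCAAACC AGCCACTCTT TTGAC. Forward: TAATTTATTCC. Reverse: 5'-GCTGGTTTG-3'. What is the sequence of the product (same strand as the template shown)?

Forward primer TAATTTATTCC is found on the top strand at positions 42–52.
The reverse primer's reverse complement is CAAACCAGC, which matches the template at positions 65–73.
The product is the template from position 42 through 73 (32 bp).

5'-TAATTTATTCCCCCGGCGACGCGCAAACCAGC-3'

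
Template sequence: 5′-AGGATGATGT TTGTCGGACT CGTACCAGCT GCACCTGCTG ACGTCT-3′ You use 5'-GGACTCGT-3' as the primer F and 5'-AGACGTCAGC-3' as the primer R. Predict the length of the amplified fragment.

The forward primer matches the template at positions 16–23.
Reverse complement of the reverse primer: GCTGACGTCT. This occurs on the top strand at positions 37–46.
Amplicon spans positions 16–46: 31 bp.

31 bp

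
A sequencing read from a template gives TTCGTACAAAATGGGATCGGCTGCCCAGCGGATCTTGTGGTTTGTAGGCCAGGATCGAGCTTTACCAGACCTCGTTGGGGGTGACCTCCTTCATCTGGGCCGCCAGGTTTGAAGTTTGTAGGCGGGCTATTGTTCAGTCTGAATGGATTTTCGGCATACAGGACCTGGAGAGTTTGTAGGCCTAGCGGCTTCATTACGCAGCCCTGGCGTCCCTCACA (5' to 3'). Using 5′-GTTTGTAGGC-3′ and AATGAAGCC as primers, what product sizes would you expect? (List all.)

156 bp, 82 bp, 24 bp

The forward primer GTTTGTAGGC matches the top strand at positions 40–49, 114–123, 172–181.
The reverse primer's reverse complement is GGCTTCATT, matching at positions 187–195.
Each forward site pairs with the reverse site to give a product ending at position 195: sizes 156, 82, 24 bp.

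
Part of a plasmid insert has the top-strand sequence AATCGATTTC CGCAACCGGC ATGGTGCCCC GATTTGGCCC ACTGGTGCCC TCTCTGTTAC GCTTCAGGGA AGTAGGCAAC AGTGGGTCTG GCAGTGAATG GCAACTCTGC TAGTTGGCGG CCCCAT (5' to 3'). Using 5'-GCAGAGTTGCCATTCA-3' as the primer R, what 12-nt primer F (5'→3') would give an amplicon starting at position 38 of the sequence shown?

5'-CCCACTGGTGCC-3'

The reverse primer's reverse complement TGAATGGCAACTCTGC matches the template at positions 95–110; the product starts at position 38.
The forward primer is identical to the top strand over positions 38–49: CCCACTGGTGCC.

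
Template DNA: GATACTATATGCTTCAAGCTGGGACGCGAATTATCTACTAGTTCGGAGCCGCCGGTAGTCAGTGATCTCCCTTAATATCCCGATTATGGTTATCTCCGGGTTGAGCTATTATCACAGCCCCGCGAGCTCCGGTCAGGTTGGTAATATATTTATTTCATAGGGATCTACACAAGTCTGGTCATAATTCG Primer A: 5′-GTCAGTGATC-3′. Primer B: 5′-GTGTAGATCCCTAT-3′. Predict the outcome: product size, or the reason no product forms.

Yes — a 113 bp product.

Primer A (GTCAGTGATC) matches the top strand at positions 58–67; it acts as a forward primer.
Primer B's reverse complement is ATAGGGATCTACAC, matching the top strand at positions 157–170; it acts as a reverse primer.
The 3' ends face each other across positions 58–170, giving a 113 bp product.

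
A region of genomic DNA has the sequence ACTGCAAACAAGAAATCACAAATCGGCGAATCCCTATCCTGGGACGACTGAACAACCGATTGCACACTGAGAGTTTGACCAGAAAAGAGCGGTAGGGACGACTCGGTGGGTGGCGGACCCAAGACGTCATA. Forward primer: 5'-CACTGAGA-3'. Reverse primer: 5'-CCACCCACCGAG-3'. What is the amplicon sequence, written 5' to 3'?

5'-CACTGAGAGTTTGACCAGAAAAGAGCGGTAGGGACGACTCGGTGGGTGG-3'

Scanning the template, CACTGAGA occurs at positions 65–72; this primer anneals to the bottom strand there with its 3' end pointing downstream.
Reverse complement of the reverse primer: CTCGGTGGGTGG. This occurs on the top strand at positions 102–113.
The product is the template from position 65 through 113 (49 bp).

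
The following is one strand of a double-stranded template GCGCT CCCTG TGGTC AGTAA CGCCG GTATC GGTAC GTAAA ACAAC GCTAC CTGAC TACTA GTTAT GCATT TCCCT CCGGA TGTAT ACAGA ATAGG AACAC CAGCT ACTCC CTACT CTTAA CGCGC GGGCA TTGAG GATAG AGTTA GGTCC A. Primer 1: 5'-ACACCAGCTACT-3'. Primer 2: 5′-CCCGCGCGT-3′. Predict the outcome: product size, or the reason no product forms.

Primer 1 (ACACCAGCTACT) matches the top strand at positions 97–108; it acts as a forward primer.
Primer 2's reverse complement is ACGCGCGGG, matching the top strand at positions 120–128; it acts as a reverse primer.
The 3' ends face each other across positions 97–128, giving a 32 bp product.

Yes — a 32 bp product.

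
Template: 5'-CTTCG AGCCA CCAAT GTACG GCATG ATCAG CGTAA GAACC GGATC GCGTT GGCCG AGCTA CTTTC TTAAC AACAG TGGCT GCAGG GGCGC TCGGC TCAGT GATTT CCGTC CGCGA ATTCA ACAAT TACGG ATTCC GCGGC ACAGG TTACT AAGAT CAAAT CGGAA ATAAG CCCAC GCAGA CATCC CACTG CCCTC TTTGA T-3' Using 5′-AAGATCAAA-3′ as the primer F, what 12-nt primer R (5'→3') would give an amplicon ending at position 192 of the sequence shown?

The forward primer binds at positions 151–159; the product's 3' end on the top strand is position 192.
The reverse primer anneals to the top strand over positions 181–192, i.e. to CATCCCACTGCC.
Its sequence written 5'→3' is the reverse complement: GGCAGTGGGATG.

5'-GGCAGTGGGATG-3'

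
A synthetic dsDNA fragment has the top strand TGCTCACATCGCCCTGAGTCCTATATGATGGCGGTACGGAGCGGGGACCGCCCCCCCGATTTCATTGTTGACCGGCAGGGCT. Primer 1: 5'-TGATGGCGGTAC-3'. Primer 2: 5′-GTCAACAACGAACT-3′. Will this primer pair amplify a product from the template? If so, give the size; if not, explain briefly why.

No product — primer 2 has no binding site in the template.

Primer 2 (GTCAACAACGAACT) does not match the top strand, and its reverse complement AGTTCGTTGTTGAC does not match either.
With no annealing site for primer 2, no amplification occurs.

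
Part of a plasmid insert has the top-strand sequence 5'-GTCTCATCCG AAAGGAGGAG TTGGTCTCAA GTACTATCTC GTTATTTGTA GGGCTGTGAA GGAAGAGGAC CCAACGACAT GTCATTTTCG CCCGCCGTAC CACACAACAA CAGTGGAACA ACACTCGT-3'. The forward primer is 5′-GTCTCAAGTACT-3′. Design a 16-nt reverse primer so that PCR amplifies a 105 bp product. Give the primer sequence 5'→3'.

5'-ACGAGTGTTGTTCCAC-3'

The forward primer binds at positions 24–35, so a 105 bp product ends at position 24 + 105 − 1 = 128.
The reverse primer anneals to the top strand over positions 113–128, i.e. to GTGGAACAACACTCGT.
Its sequence written 5'→3' is the reverse complement: ACGAGTGTTGTTCCAC.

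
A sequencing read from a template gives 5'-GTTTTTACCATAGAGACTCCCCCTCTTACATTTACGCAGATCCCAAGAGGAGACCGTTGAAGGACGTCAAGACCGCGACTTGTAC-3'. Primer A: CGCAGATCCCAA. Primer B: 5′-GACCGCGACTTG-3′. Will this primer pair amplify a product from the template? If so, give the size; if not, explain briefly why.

No product — both primers anneal to the same strand and extend in the same direction.

Primer A (CGCAGATCCCAA) matches the top strand at positions 35–46 (3' end points downstream).
Primer B (GACCGCGACTTG) also matches the top strand directly, at positions 71–82 — its reverse complement CAAGTCGCGGTC is not present.
Both primers anneal to the bottom strand with 3' ends pointing the same way, so neither can prime synthesis back toward the other.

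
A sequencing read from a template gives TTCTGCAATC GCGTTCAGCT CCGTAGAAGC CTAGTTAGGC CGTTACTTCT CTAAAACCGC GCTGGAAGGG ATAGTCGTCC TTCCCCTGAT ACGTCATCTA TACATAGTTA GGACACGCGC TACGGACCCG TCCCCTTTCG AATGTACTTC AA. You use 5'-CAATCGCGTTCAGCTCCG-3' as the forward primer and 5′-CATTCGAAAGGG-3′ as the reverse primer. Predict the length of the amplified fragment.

139 bp

The forward primer matches the template at positions 6–23.
The reverse primer's reverse complement is CCCTTTCGAATG, which matches the template at positions 133–144.
Amplicon spans positions 6–144: 139 bp.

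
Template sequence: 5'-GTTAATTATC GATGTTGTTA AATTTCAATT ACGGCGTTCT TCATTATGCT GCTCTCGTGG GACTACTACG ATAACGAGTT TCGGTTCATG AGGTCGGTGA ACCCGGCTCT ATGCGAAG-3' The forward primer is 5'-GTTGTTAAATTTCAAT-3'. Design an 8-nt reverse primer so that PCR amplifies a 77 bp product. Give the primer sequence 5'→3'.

5'-CATGAACC-3'

The forward primer binds at positions 14–29, so a 77 bp product ends at position 14 + 77 − 1 = 90.
The reverse primer anneals to the top strand over positions 83–90, i.e. to GGTTCATG.
Its sequence written 5'→3' is the reverse complement: CATGAACC.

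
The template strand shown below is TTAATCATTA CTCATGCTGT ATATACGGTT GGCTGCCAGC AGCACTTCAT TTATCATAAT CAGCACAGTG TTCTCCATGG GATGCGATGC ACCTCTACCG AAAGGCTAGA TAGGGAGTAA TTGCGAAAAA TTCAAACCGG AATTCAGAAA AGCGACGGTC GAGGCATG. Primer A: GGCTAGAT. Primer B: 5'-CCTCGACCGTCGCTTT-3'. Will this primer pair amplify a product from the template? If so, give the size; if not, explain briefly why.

Yes — a 61 bp product.

Primer A (GGCTAGAT) matches the top strand at positions 104–111; it acts as a forward primer.
Primer B's reverse complement is AAAGCGACGGTCGAGG, matching the top strand at positions 149–164; it acts as a reverse primer.
The 3' ends face each other across positions 104–164, giving a 61 bp product.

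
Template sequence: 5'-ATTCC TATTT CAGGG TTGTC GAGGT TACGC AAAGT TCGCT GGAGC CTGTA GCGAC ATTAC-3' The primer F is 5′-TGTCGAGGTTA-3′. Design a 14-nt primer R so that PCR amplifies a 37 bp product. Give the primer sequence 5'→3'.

5'-CGCTACAGGCTCCA-3'

The forward primer binds at positions 17–27, so a 37 bp product ends at position 17 + 37 − 1 = 53.
The reverse primer anneals to the top strand over positions 40–53, i.e. to TGGAGCCTGTAGCG.
Its sequence written 5'→3' is the reverse complement: CGCTACAGGCTCCA.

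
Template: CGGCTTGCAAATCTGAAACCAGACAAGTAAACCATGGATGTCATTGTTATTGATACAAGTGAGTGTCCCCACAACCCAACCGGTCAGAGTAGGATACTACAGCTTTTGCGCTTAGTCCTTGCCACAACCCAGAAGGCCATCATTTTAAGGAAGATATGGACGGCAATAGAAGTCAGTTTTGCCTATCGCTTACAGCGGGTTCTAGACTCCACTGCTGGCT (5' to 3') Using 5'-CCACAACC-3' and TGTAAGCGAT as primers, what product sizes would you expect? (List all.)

126 bp, 73 bp

The forward primer CCACAACC matches the top strand at positions 69–76, 122–129.
The reverse primer's reverse complement is ATCGCTTACA, matching at positions 185–194.
Each forward site pairs with the reverse site to give a product ending at position 194: sizes 126, 73 bp.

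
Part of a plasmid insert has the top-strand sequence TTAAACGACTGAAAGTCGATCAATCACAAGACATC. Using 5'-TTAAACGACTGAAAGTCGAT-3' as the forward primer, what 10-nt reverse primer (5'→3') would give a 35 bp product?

The forward primer binds at positions 1–20, so a 35 bp product ends at position 1 + 35 − 1 = 35.
The reverse primer anneals to the top strand over positions 26–35, i.e. to ACAAGACATC.
Its sequence written 5'→3' is the reverse complement: GATGTCTTGT.

5'-GATGTCTTGT-3'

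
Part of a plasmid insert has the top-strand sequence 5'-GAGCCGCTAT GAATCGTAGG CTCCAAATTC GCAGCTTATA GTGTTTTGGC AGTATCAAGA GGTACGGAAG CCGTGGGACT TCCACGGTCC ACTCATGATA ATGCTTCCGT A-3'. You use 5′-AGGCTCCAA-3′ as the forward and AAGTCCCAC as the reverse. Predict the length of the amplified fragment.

The forward primer matches the template at positions 18–26.
The reverse primer's reverse complement is GTGGGACTT, which matches the template at positions 73–81.
Product length = (reverse-primer end) − (forward-primer start) + 1 = 81 − 18 + 1 = 64 bp.

64 bp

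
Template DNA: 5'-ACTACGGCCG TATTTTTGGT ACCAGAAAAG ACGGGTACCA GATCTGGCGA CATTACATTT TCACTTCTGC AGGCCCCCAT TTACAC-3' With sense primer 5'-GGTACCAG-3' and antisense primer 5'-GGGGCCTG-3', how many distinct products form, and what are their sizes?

Two products: 60 bp, 44 bp

The forward primer GGTACCAG matches the top strand at positions 18–25, 34–41.
The reverse primer's reverse complement is CAGGCCCC, matching at positions 70–77.
Each forward site pairs with the reverse site to give a product ending at position 77: sizes 60, 44 bp.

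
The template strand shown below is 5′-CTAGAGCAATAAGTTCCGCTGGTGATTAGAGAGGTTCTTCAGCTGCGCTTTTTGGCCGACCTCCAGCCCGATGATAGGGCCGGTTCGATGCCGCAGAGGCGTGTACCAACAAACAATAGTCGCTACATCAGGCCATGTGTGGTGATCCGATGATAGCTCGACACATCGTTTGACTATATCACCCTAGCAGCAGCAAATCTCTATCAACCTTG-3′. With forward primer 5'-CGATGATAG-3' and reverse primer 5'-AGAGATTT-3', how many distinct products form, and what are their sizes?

Two products: 134 bp, 55 bp

The forward primer CGATGATAG matches the top strand at positions 69–77, 148–156.
The reverse primer's reverse complement is AAATCTCT, matching at positions 195–202.
Each forward site pairs with the reverse site to give a product ending at position 202: sizes 134, 55 bp.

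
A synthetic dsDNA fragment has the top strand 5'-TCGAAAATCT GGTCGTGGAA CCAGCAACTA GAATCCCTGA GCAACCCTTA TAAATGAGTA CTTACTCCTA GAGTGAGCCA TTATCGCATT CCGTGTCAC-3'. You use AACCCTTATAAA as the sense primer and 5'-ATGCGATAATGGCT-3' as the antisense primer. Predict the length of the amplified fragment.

Scanning the template, AACCCTTATAAA occurs at positions 43–54; this primer anneals to the bottom strand there with its 3' end pointing downstream.
Reverse complement of the reverse primer: AGCCATTATCGCAT. This occurs on the top strand at positions 76–89.
Amplicon spans positions 43–89: 47 bp.

47 bp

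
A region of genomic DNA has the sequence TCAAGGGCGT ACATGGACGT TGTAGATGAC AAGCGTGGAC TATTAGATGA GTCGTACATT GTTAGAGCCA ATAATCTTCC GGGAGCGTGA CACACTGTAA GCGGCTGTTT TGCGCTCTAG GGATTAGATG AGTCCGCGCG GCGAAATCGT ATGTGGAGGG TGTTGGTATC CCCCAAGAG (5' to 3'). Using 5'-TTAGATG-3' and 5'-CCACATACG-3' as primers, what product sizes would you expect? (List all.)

114 bp, 33 bp

The forward primer TTAGATG matches the top strand at positions 43–49, 124–130.
The reverse primer's reverse complement is CGTATGTGG, matching at positions 148–156.
Each forward site pairs with the reverse site to give a product ending at position 156: sizes 114, 33 bp.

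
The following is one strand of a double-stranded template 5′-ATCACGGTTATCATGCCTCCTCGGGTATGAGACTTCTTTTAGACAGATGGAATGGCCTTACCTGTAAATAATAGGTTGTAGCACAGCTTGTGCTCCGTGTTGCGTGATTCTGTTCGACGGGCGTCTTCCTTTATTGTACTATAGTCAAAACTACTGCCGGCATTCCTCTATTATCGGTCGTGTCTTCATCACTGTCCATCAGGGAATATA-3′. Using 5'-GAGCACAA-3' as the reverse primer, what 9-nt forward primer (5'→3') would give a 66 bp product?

5'-AGACTTCTT-3'

The reverse primer's reverse complement TTGTGCTC matches the template at positions 88–95, so the product ends at position 95.
A 66 bp product then starts at position 95 − 66 + 1 = 30.
The forward primer is identical to the top strand there: AGACTTCTT.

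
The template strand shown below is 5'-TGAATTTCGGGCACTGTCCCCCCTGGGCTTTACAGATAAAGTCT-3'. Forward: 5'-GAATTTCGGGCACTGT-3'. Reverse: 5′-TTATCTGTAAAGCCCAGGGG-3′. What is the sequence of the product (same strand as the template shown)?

5'-GAATTTCGGGCACTGTCCCCCCTGGGCTTTACAGATAA-3'

Scanning the template, GAATTTCGGGCACTGT occurs at positions 2–17; this primer anneals to the bottom strand there with its 3' end pointing downstream.
Reverse complement of the reverse primer: CCCCTGGGCTTTACAGATAA. This occurs on the top strand at positions 20–39.
The product is the template from position 2 through 39 (38 bp).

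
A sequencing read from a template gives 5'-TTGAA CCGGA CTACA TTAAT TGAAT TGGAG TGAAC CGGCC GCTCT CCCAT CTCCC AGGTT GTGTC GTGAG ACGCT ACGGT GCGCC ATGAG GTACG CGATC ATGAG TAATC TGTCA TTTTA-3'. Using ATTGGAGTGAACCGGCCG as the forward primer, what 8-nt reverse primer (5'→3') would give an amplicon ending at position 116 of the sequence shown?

5'-ATGACAGA-3'

The forward primer binds at positions 24–41; the product's 3' end on the top strand is position 116.
The reverse primer anneals to the top strand over positions 109–116, i.e. to TCTGTCAT.
Its sequence written 5'→3' is the reverse complement: ATGACAGA.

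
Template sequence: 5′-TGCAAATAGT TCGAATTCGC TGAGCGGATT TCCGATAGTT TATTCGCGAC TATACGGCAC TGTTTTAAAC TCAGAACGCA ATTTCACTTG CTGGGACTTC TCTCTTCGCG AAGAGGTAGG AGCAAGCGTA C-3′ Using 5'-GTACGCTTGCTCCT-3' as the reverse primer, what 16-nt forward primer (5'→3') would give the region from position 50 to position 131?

5'-CTATACGGCACTGTTT-3'

The reverse primer's reverse complement AGGAGCAAGCGTAC matches the template at positions 118–131; the product starts at position 50.
The forward primer is identical to the top strand over positions 50–65: CTATACGGCACTGTTT.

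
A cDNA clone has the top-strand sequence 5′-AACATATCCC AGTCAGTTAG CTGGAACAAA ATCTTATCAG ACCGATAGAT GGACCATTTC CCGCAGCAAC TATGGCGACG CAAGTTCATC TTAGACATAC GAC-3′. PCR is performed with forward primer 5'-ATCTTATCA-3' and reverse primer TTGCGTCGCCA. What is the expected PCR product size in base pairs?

Scanning the template, ATCTTATCA occurs at positions 31–39; this primer anneals to the bottom strand there with its 3' end pointing downstream.
Taking the reverse complement of TTGCGTCGCCA gives TGGCGACGCAA, found at positions 73–83 on the template; the primer anneals here to the top strand with its 3' end pointing upstream.
Product length = (reverse-primer end) − (forward-primer start) + 1 = 83 − 31 + 1 = 53 bp.

53 bp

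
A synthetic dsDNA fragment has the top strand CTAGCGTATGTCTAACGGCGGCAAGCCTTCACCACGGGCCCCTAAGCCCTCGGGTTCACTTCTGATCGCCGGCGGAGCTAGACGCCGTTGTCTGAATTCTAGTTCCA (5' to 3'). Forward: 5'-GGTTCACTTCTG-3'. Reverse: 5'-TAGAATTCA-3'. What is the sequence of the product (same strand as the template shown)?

The forward primer matches the template at positions 53–64.
Reverse complement of the reverse primer: TGAATTCTA. This occurs on the top strand at positions 93–101.
The product is the template from position 53 through 101 (49 bp).

5'-GGTTCACTTCTGATCGCCGGCGGAGCTAGACGCCGTTGTCTGAATTCTA-3'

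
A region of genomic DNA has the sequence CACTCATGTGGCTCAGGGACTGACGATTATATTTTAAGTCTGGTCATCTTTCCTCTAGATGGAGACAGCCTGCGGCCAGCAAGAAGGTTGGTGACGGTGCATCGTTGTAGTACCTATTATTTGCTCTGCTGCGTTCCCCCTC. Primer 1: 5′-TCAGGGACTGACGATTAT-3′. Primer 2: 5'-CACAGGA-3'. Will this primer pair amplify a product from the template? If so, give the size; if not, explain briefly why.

Primer 2 (CACAGGA) does not match the top strand, and its reverse complement TCCTGTG does not match either.
With no annealing site for primer 2, no amplification occurs.

No product — primer 2 has no binding site in the template.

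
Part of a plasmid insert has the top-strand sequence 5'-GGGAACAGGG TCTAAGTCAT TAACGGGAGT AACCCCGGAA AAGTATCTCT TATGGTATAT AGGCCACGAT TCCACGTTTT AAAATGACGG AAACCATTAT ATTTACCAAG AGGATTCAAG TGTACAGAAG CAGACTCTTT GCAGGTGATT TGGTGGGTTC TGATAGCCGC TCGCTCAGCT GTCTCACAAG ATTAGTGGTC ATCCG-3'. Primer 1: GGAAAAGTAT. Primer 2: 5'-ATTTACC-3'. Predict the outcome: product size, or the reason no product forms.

Primer 1 (GGAAAAGTAT) matches the top strand at positions 37–46 (3' end points downstream).
Primer 2 (ATTTACC) also matches the top strand directly, at positions 101–107 — its reverse complement GGTAAAT is not present.
Both primers anneal to the bottom strand with 3' ends pointing the same way, so neither can prime synthesis back toward the other.

No product — both primers anneal to the same strand and extend in the same direction.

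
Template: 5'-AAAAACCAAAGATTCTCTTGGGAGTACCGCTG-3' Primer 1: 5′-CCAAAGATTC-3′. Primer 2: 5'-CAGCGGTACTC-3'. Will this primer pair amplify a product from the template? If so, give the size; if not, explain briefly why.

Primer 1 (CCAAAGATTC) matches the top strand at positions 6–15; it acts as a forward primer.
Primer 2's reverse complement is GAGTACCGCTG, matching the top strand at positions 22–32; it acts as a reverse primer.
The 3' ends face each other across positions 6–32, giving a 27 bp product.

Yes — a 27 bp product.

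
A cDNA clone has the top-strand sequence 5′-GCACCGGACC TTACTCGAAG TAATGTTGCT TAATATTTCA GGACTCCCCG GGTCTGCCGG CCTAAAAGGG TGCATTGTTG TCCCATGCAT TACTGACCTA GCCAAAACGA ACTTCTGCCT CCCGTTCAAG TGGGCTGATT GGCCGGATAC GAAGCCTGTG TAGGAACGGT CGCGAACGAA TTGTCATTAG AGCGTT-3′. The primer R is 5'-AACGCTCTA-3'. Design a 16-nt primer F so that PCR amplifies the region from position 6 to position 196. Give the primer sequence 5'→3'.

5'-GGACCTTACTCGAAGT-3'

The reverse primer's reverse complement TAGAGCGTT matches the template at positions 188–196; the product starts at position 6.
The forward primer is identical to the top strand over positions 6–21: GGACCTTACTCGAAGT.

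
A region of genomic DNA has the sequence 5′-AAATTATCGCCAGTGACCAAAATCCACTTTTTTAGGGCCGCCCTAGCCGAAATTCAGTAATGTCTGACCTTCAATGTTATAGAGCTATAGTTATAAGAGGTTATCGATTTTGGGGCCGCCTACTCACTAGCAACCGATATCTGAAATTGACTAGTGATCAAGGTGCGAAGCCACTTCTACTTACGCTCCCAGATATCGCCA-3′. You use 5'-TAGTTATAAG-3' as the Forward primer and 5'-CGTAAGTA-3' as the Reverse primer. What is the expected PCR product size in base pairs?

98 bp

Scanning the template, TAGTTATAAG occurs at positions 88–97; this primer anneals to the bottom strand there with its 3' end pointing downstream.
The reverse primer's reverse complement is TACTTACG, which matches the template at positions 178–185.
The product runs from position 88 to position 185, so its length is 185 − 88 + 1 = 98 bp.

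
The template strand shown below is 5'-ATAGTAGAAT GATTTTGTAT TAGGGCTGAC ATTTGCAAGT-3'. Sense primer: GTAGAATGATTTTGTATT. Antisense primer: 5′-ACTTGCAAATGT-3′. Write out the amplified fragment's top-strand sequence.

5'-GTAGAATGATTTTGTATTAGGGCTGACATTTGCAAGT-3'

The forward primer matches the template at positions 4–21.
Taking the reverse complement of ACTTGCAAATGT gives ACATTTGCAAGT, found at positions 29–40 on the template; the primer anneals here to the top strand with its 3' end pointing upstream.
The product is the template from position 4 through 40 (37 bp).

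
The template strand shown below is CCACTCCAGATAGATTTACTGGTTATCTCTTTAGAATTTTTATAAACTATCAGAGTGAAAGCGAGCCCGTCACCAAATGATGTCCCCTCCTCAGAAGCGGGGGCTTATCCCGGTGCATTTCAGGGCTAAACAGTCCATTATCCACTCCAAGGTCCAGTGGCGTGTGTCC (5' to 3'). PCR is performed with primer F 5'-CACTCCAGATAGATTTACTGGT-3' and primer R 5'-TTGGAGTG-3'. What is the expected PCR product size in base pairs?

Forward primer CACTCCAGATAGATTTACTGGT is found on the top strand at positions 2–23.
The reverse primer's reverse complement is CACTCCAA, which matches the template at positions 143–150.
The product runs from position 2 to position 150, so its length is 150 − 2 + 1 = 149 bp.

149 bp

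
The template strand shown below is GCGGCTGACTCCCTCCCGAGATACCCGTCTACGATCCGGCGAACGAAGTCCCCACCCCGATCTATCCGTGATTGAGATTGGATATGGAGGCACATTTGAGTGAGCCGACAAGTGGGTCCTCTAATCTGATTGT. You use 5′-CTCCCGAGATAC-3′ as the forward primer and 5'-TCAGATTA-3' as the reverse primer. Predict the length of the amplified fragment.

Forward primer CTCCCGAGATAC is found on the top strand at positions 13–24.
The reverse primer's reverse complement is TAATCTGA, which matches the template at positions 122–129.
Amplicon spans positions 13–129: 117 bp.

117 bp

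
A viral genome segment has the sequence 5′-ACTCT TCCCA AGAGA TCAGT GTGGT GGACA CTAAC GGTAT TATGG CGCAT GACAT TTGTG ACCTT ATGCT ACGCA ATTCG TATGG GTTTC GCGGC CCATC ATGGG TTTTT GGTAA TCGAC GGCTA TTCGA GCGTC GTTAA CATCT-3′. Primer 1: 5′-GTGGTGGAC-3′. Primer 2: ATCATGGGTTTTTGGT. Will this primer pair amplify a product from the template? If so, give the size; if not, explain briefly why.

No product — both primers anneal to the same strand and extend in the same direction.

Primer 1 (GTGGTGGAC) matches the top strand at positions 21–29 (3' end points downstream).
Primer 2 (ATCATGGGTTTTTGGT) also matches the top strand directly, at positions 98–113 — its reverse complement ACCAAAAACCCATGAT is not present.
Both primers anneal to the bottom strand with 3' ends pointing the same way, so neither can prime synthesis back toward the other.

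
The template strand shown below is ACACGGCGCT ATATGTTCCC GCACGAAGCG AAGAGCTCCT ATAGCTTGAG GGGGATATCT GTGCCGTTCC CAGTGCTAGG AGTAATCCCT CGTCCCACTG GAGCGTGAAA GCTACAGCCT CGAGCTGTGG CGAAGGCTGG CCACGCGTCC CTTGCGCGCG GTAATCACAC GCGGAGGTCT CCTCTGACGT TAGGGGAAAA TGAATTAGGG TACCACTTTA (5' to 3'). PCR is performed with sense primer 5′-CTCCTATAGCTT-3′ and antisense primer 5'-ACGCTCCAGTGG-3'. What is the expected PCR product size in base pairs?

71 bp

The forward primer matches the template at positions 36–47.
The reverse primer's reverse complement is CCACTGGAGCGT, which matches the template at positions 95–106.
The product runs from position 36 to position 106, so its length is 106 − 36 + 1 = 71 bp.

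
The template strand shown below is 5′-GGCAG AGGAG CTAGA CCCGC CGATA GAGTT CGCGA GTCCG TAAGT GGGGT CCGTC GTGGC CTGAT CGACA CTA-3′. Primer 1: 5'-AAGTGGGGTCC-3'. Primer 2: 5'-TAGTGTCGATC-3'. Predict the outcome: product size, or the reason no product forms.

Yes — a 32 bp product.

Primer 1 (AAGTGGGGTCC) matches the top strand at positions 42–52; it acts as a forward primer.
Primer 2's reverse complement is GATCGACACTA, matching the top strand at positions 63–73; it acts as a reverse primer.
The 3' ends face each other across positions 42–73, giving a 32 bp product.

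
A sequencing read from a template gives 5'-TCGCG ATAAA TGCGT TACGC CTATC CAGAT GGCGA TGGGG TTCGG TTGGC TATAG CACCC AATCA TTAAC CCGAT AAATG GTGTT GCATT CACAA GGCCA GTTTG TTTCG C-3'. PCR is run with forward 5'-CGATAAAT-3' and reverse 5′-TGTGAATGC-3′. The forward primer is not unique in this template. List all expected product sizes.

91 bp, 23 bp

The forward primer CGATAAAT matches the top strand at positions 4–11, 72–79.
The reverse primer's reverse complement is GCATTCACA, matching at positions 86–94.
Each forward site pairs with the reverse site to give a product ending at position 94: sizes 91, 23 bp.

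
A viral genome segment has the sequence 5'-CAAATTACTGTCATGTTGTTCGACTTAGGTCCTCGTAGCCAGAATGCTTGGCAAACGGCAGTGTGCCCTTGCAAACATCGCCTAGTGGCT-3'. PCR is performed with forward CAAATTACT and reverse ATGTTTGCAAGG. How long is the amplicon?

78 bp

The forward primer matches the template at positions 1–9.
Taking the reverse complement of ATGTTTGCAAGG gives CCTTGCAAACAT, found at positions 67–78 on the template; the primer anneals here to the top strand with its 3' end pointing upstream.
The product runs from position 1 to position 78, so its length is 78 − 1 + 1 = 78 bp.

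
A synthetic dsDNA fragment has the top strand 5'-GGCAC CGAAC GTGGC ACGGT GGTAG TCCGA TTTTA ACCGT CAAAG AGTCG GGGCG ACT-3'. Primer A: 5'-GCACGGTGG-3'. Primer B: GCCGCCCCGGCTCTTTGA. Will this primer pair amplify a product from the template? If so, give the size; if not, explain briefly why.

No product — primer B has no binding site in the template.

Primer B (GCCGCCCCGGCTCTTTGA) does not match the top strand, and its reverse complement TCAAAGAGCCGGGGCGGC does not match either.
With no annealing site for primer B, no amplification occurs.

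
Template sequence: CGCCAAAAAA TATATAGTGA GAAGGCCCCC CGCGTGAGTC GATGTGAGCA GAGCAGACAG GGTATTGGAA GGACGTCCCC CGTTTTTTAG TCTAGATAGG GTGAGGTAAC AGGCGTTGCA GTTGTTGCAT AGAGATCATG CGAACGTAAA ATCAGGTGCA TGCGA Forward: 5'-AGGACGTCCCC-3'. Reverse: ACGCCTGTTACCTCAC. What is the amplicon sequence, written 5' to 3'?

The forward primer matches the template at positions 70–80.
The reverse primer's reverse complement is GTGAGGTAACAGGCGT, which matches the template at positions 101–116.
The product is the template from position 70 through 116 (47 bp).

5'-AGGACGTCCCCCGTTTTTTAGTCTAGATAGGGTGAGGTAACAGGCGT-3'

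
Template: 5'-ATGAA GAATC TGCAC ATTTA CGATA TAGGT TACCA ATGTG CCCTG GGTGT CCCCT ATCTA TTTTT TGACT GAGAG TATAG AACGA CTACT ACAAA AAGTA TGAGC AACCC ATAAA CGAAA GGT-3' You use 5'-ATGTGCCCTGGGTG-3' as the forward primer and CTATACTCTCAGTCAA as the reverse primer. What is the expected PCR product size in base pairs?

The forward primer matches the template at positions 36–49.
The reverse primer's reverse complement is TTGACTGAGAGTATAG, which matches the template at positions 65–80.
Amplicon spans positions 36–80: 45 bp.

45 bp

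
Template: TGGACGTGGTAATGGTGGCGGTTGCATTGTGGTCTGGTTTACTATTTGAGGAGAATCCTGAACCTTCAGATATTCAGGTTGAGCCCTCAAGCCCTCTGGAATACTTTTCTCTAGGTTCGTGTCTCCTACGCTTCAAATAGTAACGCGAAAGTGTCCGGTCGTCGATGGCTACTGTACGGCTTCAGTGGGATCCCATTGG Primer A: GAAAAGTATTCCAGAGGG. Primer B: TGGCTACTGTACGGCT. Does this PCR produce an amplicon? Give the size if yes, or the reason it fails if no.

No product — the primers' 3' ends point away from each other.

Primer A (GAAAAGTATTCCAGAGGG) has reverse complement CCCTCTGGAATACTTTTC, which matches the top strand at positions 92–109; primer A anneals to the top strand there with its 3' end pointing upstream toward position 92.
Primer B (TGGCTACTGTACGGCT) matches the top strand directly at positions 166–181; it anneals to the bottom strand with its 3' end pointing downstream toward position 181.
The 3' ends diverge (primer A extends toward position 1, primer B toward position 199), so the primers never converge on a shared product.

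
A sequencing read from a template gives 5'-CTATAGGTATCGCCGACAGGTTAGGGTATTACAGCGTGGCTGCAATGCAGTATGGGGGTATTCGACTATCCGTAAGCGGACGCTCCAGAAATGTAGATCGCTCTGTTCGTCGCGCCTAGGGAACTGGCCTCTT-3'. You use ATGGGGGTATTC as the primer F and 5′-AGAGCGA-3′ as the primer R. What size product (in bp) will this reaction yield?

53 bp

The forward primer matches the template at positions 52–63.
The reverse primer's reverse complement is TCGCTCT, which matches the template at positions 98–104.
Amplicon spans positions 52–104: 53 bp.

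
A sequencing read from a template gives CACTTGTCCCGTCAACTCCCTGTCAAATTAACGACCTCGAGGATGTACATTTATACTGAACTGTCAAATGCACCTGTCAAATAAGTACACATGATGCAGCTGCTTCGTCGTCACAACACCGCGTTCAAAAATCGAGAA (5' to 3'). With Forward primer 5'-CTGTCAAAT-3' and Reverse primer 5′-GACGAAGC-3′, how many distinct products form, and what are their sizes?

Three products: 90 bp, 49 bp, 36 bp

The forward primer CTGTCAAAT matches the top strand at positions 20–28, 61–69, 74–82.
The reverse primer's reverse complement is GCTTCGTC, matching at positions 102–109.
Each forward site pairs with the reverse site to give a product ending at position 109: sizes 90, 49, 36 bp.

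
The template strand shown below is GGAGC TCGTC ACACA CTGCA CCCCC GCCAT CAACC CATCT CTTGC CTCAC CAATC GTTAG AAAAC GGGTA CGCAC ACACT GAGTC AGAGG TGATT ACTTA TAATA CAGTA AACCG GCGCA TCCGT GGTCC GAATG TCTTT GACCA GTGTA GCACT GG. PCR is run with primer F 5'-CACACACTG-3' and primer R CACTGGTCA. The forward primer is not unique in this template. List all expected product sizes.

The forward primer CACACACTG matches the top strand at positions 10–18, 73–81.
The reverse primer's reverse complement is TGACCAGTG, matching at positions 140–148.
Each forward site pairs with the reverse site to give a product ending at position 148: sizes 139, 76 bp.

139 bp, 76 bp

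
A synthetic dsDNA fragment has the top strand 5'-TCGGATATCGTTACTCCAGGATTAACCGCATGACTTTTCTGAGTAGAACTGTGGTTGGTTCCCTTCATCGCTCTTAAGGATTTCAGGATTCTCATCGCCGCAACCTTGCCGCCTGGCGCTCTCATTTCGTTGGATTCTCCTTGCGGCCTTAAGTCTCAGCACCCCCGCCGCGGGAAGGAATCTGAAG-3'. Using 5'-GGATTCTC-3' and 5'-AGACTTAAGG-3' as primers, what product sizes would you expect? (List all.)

71 bp, 25 bp

The forward primer GGATTCTC matches the top strand at positions 86–93, 132–139.
The reverse primer's reverse complement is CCTTAAGTCT, matching at positions 147–156.
Each forward site pairs with the reverse site to give a product ending at position 156: sizes 71, 25 bp.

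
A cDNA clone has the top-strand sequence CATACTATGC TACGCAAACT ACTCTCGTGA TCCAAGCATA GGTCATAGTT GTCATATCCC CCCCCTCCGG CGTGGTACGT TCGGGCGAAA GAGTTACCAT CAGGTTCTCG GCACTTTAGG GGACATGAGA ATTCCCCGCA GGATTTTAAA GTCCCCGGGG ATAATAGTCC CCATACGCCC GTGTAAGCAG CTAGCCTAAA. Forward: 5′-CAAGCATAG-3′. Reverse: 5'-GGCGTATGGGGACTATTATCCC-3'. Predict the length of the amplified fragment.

The forward primer matches the template at positions 33–41.
The reverse primer's reverse complement is GGGATAATAGTCCCCATACGCC, which matches the template at positions 158–179.
Amplicon spans positions 33–179: 147 bp.

147 bp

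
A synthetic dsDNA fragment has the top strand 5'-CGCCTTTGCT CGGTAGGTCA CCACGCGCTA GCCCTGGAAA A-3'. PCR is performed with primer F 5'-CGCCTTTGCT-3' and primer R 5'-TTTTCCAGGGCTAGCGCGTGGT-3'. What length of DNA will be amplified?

41 bp

The forward primer matches the template at positions 1–10.
The reverse primer's reverse complement is ACCACGCGCTAGCCCTGGAAAA, which matches the template at positions 20–41.
Amplicon spans positions 1–41: 41 bp.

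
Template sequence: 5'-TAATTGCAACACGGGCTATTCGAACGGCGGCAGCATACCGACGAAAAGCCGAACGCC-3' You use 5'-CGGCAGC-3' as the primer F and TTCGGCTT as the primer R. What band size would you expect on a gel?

Scanning the template, CGGCAGC occurs at positions 28–34; this primer anneals to the bottom strand there with its 3' end pointing downstream.
Reverse complement of the reverse primer: AAGCCGAA. This occurs on the top strand at positions 46–53.
Amplicon spans positions 28–53: 26 bp.

26 bp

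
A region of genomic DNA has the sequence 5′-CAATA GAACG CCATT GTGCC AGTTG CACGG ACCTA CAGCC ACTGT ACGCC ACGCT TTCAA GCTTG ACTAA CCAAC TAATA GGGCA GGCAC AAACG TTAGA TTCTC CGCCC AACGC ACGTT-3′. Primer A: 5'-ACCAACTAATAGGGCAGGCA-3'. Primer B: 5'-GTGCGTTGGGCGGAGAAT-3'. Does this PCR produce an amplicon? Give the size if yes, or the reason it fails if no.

Primer A (ACCAACTAATAGGGCAGGCA) matches the top strand at positions 70–89; it acts as a forward primer.
Primer B's reverse complement is ATTCTCCGCCCAACGCAC, matching the top strand at positions 100–117; it acts as a reverse primer.
The 3' ends face each other across positions 70–117, giving a 48 bp product.

Yes — a 48 bp product.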